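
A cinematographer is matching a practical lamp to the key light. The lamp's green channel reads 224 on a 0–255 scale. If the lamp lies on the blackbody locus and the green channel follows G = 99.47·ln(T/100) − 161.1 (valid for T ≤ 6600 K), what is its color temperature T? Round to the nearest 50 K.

ln t = (224 + 161.1) / 99.47 = 3.8715.
t = e^3.8715 = 48.015.
T = 100·t = 4802 K → 4800 K to the nearest 50 K.

4800 K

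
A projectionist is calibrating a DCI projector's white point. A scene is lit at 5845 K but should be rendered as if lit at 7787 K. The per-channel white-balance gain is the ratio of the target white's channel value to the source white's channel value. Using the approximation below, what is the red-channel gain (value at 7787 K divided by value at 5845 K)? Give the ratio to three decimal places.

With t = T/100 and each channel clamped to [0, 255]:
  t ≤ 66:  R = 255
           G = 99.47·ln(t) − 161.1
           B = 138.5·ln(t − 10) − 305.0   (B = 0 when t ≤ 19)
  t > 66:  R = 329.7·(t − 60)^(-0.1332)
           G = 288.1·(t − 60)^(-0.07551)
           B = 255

At 5845 K (t = 58.45):
  R = 255 by definition for t ≤ 66.
At 7787 K (t = 77.87):
  R = 329.7·(77.87 − 60)^(-0.1332) = 329.7·17.87^(-0.1332) = 329.7·0.68111 = 224.562.
Gain = 224.562 / 255.000 = 0.8806 → 0.881.

0.881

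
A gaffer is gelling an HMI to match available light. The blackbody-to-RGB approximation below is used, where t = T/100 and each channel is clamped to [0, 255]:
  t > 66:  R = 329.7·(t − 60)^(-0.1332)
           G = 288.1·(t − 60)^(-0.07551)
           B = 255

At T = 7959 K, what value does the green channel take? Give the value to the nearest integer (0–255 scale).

230

t = 7959/100 = 79.59; the t > 66 branch applies.
G = 288.1·(79.59 − 60)^(-0.07551) = 288.1·19.59^(-0.07551) = 288.1·0.79880 = 230.135.
Rounded: 230.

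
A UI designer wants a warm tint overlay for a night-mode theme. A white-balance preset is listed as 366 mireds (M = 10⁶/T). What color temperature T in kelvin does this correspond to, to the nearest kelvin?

T = 10⁶ / 366 = 2732.24 K → 2732 K.

2732 K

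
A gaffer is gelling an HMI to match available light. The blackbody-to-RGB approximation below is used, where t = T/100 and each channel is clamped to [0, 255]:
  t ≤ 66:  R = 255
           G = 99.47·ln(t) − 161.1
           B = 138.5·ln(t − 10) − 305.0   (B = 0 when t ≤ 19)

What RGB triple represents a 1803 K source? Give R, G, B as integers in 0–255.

R=255, G=127, B=0

t = 1803/100 = 18.03; the t ≤ 66 branch applies.
R = 255 by definition for t ≤ 66.
G = 99.47·ln 18.03 − 161.1 = 99.47·2.8920 − 161.1 = 126.571.
t = 18.03 ≤ 19, so B = 0.
Rounded: (255, 127, 0).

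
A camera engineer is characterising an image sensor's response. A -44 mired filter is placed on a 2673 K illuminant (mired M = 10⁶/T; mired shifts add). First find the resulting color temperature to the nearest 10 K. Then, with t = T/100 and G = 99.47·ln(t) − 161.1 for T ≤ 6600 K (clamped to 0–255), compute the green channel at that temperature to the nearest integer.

M_in = 10⁶/2673 = 374.11; M_out = 374.11 + (-44) = 330.11.
T_out = 10⁶/330.11 = 3029.3 K → 3030 K; t = 30.3.
G = 99.47·ln 30.3 − 161.1 = 99.47·3.4111 − 161.1 = 178.207.
Rounded: 178.

178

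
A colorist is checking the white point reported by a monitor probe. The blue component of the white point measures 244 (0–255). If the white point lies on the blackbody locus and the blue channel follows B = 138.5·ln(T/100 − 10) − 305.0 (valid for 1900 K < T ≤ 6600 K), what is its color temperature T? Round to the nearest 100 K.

6300 K

ln(t − 10) = (244 + 305.0) / 138.5 = 3.9639.
t − 10 = e^3.9639 = 52.662, so t = 62.662.
T = 100·t = 6266 K → 6300 K to the nearest 100 K.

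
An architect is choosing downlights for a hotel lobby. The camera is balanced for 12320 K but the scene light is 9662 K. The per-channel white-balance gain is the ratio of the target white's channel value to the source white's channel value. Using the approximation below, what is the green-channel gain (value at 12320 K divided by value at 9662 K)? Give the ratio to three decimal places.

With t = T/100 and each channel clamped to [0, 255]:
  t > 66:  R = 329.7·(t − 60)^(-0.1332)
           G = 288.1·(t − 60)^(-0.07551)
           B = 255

0.960

At 9662 K (t = 96.62):
  G = 288.1·(96.62 − 60)^(-0.07551) = 288.1·36.62^(-0.07551) = 288.1·0.76195 = 219.516.
At 12320 K (t = 123.2):
  G = 288.1·(123.2 − 60)^(-0.07551) = 288.1·63.2^(-0.07551) = 288.1·0.73119 = 210.655.
Gain = 210.655 / 219.516 = 0.9596 → 0.960.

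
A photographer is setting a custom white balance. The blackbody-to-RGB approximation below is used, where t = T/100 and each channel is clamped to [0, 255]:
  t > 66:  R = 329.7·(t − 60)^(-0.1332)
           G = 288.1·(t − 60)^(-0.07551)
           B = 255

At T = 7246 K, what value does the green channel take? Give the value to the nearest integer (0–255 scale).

t = 7246/100 = 72.46; the t > 66 branch applies.
G = 288.1·(72.46 − 60)^(-0.07551) = 288.1·12.46^(-0.07551) = 288.1·0.82657 = 238.134.
Rounded: 238.

238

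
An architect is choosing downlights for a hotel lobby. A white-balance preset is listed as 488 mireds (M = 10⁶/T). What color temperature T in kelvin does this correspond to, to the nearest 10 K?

2050 K

T = 10⁶ / 488 = 2049.18 K → 2050 K.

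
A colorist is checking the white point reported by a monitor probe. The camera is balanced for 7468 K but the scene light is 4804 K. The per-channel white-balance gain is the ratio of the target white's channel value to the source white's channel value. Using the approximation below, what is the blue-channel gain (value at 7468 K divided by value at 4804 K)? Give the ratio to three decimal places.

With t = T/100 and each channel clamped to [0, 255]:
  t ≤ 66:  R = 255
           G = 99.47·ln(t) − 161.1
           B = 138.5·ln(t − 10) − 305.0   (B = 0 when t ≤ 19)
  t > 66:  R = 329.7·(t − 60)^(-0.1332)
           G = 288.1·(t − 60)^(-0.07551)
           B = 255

1.282

At 4804 K (t = 48.04):
  B = 138.5·ln(48.04 − 10) − 305.0 = 138.5·ln 38.04 − 305.0 = 138.5·3.6386 − 305.0 = 198.951.
At 7468 K (t = 74.68):
  B = 255 by definition for t > 66.
Gain = 255.000 / 198.951 = 1.2817 → 1.282.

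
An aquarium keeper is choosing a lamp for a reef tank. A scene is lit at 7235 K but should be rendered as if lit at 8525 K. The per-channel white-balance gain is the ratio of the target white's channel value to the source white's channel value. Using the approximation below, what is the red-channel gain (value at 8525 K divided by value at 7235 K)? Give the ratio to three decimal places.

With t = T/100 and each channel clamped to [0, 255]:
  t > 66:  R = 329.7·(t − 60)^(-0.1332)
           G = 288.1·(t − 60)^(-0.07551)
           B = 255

0.909

At 7235 K (t = 72.35):
  R = 329.7·(72.35 − 60)^(-0.1332) = 329.7·12.35^(-0.1332) = 329.7·0.71547 = 235.890.
At 8525 K (t = 85.25):
  R = 329.7·(85.25 − 60)^(-0.1332) = 329.7·25.25^(-0.1332) = 329.7·0.65046 = 214.456.
Gain = 214.456 / 235.890 = 0.9091 → 0.909.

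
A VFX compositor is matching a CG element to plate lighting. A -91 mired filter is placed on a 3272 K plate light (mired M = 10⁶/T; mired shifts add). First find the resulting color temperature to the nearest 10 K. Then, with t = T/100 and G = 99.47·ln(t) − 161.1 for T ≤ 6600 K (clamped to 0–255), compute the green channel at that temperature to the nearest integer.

221

M_in = 10⁶/3272 = 305.62; M_out = 305.62 + (-91) = 214.62.
T_out = 10⁶/214.62 = 4659.3 K → 4660 K; t = 46.6.
G = 99.47·ln 46.6 − 161.1 = 99.47·3.8416 − 161.1 = 221.024.
Rounded: 221.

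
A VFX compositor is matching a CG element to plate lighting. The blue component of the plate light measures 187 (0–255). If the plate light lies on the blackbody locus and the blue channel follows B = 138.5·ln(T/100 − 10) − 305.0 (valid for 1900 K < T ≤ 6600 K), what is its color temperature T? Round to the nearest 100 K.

4500 K

ln(t − 10) = (187 + 305.0) / 138.5 = 3.5523.
t − 10 = e^3.5523 = 34.895, so t = 44.895.
T = 100·t = 4490 K → 4500 K to the nearest 100 K.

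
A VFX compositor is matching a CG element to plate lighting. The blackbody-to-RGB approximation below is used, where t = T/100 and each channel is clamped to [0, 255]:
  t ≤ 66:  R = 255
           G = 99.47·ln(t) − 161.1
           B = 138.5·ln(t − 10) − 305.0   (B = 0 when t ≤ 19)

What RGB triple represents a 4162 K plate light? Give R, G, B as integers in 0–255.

t = 4162/100 = 41.62; the t ≤ 66 branch applies.
R = 255 by definition for t ≤ 66.
G = 99.47·ln 41.62 − 161.1 = 99.47·3.7286 − 161.1 = 209.782.
B = 138.5·ln(41.62 − 10) − 305.0 = 138.5·ln 31.62 − 305.0 = 138.5·3.4538 − 305.0 = 173.350.
Rounded: (255, 210, 173).

R=255, G=210, B=173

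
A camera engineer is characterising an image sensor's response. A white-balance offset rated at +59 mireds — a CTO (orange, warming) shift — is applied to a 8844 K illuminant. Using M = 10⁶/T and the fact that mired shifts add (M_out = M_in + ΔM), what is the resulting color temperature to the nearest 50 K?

5800 K

M_in = 10⁶/8844 = 113.07 mireds.
M_out = 113.07 + (+59) = 172.07 mireds.
T_out = 10⁶/172.07 = 5811.6 K → 5800 K.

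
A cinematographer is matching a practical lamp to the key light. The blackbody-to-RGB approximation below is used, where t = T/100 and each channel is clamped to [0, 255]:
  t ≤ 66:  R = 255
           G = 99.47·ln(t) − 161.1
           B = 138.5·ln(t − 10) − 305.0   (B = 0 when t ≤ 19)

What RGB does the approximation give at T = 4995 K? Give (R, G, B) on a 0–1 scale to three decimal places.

t = 4995/100 = 49.95; the t ≤ 66 branch applies.
R = 255 by definition for t ≤ 66.
G = 99.47·ln 49.95 − 161.1 = 99.47·3.9110 − 161.1 = 227.929.
B = 138.5·ln(49.95 − 10) − 305.0 = 138.5·ln 39.95 − 305.0 = 138.5·3.6876 − 305.0 = 205.737.
Dividing each by 255: (1.0000, 0.8938, 0.8068) → (1.000, 0.894, 0.807).

(1.000, 0.894, 0.807)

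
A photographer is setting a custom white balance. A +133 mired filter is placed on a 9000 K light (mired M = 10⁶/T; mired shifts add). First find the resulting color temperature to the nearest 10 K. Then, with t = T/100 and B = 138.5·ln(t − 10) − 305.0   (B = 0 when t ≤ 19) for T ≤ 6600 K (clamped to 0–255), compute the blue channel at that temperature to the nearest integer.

171

M_in = 10⁶/9000 = 111.11; M_out = 111.11 + (+133) = 244.11.
T_out = 10⁶/244.11 = 4096.5 K → 4100 K; t = 41.
B = 138.5·ln(41 − 10) − 305.0 = 138.5·ln 31 − 305.0 = 138.5·3.4340 − 305.0 = 170.607.
Rounded: 171.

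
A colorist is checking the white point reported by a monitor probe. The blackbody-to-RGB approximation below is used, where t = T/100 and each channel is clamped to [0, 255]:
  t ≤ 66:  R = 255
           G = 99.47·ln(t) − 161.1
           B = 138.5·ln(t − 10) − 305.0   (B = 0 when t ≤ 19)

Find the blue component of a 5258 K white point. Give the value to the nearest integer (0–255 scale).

t = 5258/100 = 52.58; the t ≤ 66 branch applies.
B = 138.5·ln(52.58 − 10) − 305.0 = 138.5·ln 42.58 − 305.0 = 138.5·3.7514 − 305.0 = 214.567.
Rounded: 215.

215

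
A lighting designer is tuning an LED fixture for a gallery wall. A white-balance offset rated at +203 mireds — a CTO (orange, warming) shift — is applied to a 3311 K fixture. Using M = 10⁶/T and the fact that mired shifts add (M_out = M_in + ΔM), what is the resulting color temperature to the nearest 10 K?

M_in = 10⁶/3311 = 302.02 mireds.
M_out = 302.02 + (+203) = 505.02 mireds.
T_out = 10⁶/505.02 = 1980.1 K → 1980 K.

1980 K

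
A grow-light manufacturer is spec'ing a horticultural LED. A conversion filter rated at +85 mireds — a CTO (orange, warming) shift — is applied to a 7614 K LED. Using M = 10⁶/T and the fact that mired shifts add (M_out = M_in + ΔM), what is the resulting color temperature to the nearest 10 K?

4620 K

M_in = 10⁶/7614 = 131.34 mireds.
M_out = 131.34 + (+85) = 216.34 mireds.
T_out = 10⁶/216.34 = 4622.4 K → 4620 K.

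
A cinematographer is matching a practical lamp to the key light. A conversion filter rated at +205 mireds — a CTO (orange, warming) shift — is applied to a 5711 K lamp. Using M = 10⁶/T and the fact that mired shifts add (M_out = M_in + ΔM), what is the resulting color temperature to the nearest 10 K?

M_in = 10⁶/5711 = 175.10 mireds.
M_out = 175.10 + (+205) = 380.10 mireds.
T_out = 10⁶/380.10 = 2630.9 K → 2630 K.

2630 K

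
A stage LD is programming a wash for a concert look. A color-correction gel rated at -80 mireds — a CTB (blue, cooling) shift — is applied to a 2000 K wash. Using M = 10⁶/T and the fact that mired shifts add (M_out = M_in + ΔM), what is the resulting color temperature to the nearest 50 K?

M_in = 10⁶/2000 = 500.00 mireds.
M_out = 500.00 + (-80) = 420.00 mireds.
T_out = 10⁶/420.00 = 2381.0 K → 2400 K.

2400 K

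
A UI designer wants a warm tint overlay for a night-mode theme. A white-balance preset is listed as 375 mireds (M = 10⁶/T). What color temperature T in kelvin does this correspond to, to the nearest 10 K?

2670 K

T = 10⁶ / 375 = 2666.67 K → 2670 K.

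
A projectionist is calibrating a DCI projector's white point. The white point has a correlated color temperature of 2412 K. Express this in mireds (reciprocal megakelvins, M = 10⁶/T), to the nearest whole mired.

M = 10⁶ / 2412 = 414.594 → 415 mireds.

415 mireds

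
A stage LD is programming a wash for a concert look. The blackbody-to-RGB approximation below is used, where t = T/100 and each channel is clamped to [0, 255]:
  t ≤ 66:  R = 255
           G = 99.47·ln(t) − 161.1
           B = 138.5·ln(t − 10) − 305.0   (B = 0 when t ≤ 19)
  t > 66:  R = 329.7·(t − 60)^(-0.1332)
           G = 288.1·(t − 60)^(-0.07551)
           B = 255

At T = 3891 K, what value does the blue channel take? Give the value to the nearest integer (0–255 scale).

t = 3891/100 = 38.91; the t ≤ 66 branch applies.
B = 138.5·ln(38.91 − 10) − 305.0 = 138.5·ln 28.91 − 305.0 = 138.5·3.3642 − 305.0 = 160.940.
Rounded: 161.

161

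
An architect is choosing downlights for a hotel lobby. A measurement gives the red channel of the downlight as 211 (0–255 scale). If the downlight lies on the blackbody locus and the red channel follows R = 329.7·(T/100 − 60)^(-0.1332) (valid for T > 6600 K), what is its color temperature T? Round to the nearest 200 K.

8800 K

(t − 60)^(-0.1332) = 211/329.7 = 0.63998.
t − 60 = 0.63998^(1/-0.1332) = 0.63998^(-7.508) = 28.525, so t = 88.525.
T = 100·t = 8853 K → 8800 K to the nearest 200 K.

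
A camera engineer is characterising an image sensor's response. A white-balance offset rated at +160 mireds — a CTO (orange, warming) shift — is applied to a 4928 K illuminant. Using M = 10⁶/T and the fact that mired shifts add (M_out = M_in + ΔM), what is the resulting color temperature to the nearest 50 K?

M_in = 10⁶/4928 = 202.92 mireds.
M_out = 202.92 + (+160) = 362.92 mireds.
T_out = 10⁶/362.92 = 2755.4 K → 2750 K.

2750 K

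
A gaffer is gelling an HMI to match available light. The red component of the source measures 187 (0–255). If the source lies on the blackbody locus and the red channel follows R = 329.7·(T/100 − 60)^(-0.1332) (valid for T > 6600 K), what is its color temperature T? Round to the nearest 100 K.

(t − 60)^(-0.1332) = 187/329.7 = 0.56718.
t − 60 = 0.56718^(1/-0.1332) = 0.56718^(-7.508) = 70.620, so t = 130.620.
T = 100·t = 13062 K → 13100 K to the nearest 100 K.

13100 K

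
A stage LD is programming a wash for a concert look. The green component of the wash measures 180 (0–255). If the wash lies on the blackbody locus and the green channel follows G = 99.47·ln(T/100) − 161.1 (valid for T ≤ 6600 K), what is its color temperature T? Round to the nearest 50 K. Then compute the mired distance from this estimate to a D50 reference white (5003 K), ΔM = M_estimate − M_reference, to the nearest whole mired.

ln t = (180 + 161.1) / 99.47 = 3.4292.
t = e^3.4292 = 30.851.
T = 100·t = 3085 K → 3100 K to the nearest 50 K.
M_estimate = 10⁶/3100 = 322.58; M_reference = 10⁶/5003 = 199.88.
ΔM = 322.58 − 199.88 = 122.70 → +123 mireds.

+123 mireds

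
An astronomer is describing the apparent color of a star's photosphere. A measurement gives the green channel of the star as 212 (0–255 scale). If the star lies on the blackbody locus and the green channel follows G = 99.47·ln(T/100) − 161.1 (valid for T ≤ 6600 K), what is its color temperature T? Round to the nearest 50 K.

ln t = (212 + 161.1) / 99.47 = 3.7509.
t = e^3.7509 = 42.559.
T = 100·t = 4256 K → 4250 K to the nearest 50 K.

4250 K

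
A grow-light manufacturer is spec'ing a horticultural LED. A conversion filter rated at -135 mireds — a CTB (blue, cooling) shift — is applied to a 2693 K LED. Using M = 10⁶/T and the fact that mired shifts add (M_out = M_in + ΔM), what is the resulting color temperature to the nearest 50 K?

4250 K

M_in = 10⁶/2693 = 371.33 mireds.
M_out = 371.33 + (-135) = 236.33 mireds.
T_out = 10⁶/236.33 = 4231.3 K → 4250 K.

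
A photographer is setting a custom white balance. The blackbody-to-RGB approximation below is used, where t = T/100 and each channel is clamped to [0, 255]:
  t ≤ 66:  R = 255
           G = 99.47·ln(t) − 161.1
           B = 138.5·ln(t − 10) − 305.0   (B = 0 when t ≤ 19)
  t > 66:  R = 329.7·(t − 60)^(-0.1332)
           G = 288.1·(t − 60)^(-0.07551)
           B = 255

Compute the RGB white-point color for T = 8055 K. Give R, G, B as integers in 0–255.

t = 8055/100 = 80.55; the t > 66 branch applies.
R = 329.7·(80.55 − 60)^(-0.1332) = 329.7·20.55^(-0.1332) = 329.7·0.66855 = 220.421.
G = 288.1·(80.55 − 60)^(-0.07551) = 288.1·20.55^(-0.07551) = 288.1·0.79592 = 229.305.
B = 255 by definition for t > 66.
Rounded: (220, 229, 255).

R=220, G=229, B=255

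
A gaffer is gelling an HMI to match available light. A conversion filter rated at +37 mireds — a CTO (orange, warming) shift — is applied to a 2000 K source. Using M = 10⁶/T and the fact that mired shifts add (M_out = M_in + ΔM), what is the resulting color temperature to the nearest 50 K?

1850 K

M_in = 10⁶/2000 = 500.00 mireds.
M_out = 500.00 + (+37) = 537.00 mireds.
T_out = 10⁶/537.00 = 1862.2 K → 1850 K.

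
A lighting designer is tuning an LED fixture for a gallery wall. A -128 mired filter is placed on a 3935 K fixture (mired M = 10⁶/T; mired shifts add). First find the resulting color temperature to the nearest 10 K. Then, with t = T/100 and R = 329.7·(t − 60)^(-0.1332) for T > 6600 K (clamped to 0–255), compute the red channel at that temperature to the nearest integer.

M_in = 10⁶/3935 = 254.13; M_out = 254.13 + (-128) = 126.13.
T_out = 10⁶/126.13 = 7928.4 K → 7930 K; t = 79.3.
R = 329.7·(79.3 − 60)^(-0.1332) = 329.7·19.3^(-0.1332) = 329.7·0.67416 = 222.271.
Rounded: 222.

222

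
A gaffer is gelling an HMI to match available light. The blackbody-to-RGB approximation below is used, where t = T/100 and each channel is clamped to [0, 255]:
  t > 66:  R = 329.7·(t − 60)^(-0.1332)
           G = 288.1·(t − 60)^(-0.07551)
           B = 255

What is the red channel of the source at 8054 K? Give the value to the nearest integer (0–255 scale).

220

t = 8054/100 = 80.54; the t > 66 branch applies.
R = 329.7·(80.54 − 60)^(-0.1332) = 329.7·20.54^(-0.1332) = 329.7·0.66859 = 220.435.
Rounded: 220.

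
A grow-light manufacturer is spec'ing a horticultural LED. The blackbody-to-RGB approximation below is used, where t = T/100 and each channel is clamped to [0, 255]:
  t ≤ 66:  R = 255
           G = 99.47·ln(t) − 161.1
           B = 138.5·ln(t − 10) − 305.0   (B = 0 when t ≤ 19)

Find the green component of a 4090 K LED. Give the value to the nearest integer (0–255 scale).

208

t = 4090/100 = 40.9; the t ≤ 66 branch applies.
G = 99.47·ln 40.9 − 161.1 = 99.47·3.7111 − 161.1 = 208.046.
Rounded: 208.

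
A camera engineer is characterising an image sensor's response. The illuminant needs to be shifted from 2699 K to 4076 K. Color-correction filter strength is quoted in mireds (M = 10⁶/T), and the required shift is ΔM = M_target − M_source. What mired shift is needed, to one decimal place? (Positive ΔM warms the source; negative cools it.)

-125.2 mireds

M_source = 10⁶/2699 = 370.508; M_target = 10⁶/4076 = 245.339.
ΔM = 245.339 − 370.508 = -125.169 → -125.2 mireds, a cooling shift.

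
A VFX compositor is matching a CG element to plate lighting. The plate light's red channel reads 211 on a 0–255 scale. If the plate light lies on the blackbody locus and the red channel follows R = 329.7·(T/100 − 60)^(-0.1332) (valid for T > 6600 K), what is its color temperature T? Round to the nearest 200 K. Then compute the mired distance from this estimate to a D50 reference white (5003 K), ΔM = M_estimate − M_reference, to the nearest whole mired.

-86 mireds

(t − 60)^(-0.1332) = 211/329.7 = 0.63998.
t − 60 = 0.63998^(1/-0.1332) = 0.63998^(-7.508) = 28.525, so t = 88.525.
T = 100·t = 8853 K → 8800 K to the nearest 200 K.
M_estimate = 10⁶/8800 = 113.64; M_reference = 10⁶/5003 = 199.88.
ΔM = 113.64 − 199.88 = -86.24 → -86 mireds.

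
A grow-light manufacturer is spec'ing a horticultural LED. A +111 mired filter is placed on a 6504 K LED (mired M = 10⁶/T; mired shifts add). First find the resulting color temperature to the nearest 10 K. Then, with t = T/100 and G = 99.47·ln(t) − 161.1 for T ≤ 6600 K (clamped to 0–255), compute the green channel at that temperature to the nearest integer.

200

M_in = 10⁶/6504 = 153.75; M_out = 153.75 + (+111) = 264.75.
T_out = 10⁶/264.75 = 3777.1 K → 3780 K; t = 37.8.
G = 99.47·ln 37.8 − 161.1 = 99.47·3.6323 − 161.1 = 200.206.
Rounded: 200.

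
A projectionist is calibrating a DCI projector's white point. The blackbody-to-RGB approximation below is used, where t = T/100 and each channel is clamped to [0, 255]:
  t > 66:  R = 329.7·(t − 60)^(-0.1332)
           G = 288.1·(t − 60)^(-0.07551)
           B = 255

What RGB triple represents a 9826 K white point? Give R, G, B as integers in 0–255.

R=203, G=219, B=255

t = 9826/100 = 98.26; the t > 66 branch applies.
R = 329.7·(98.26 − 60)^(-0.1332) = 329.7·38.26^(-0.1332) = 329.7·0.61543 = 202.907.
G = 288.1·(98.26 − 60)^(-0.07551) = 288.1·38.26^(-0.07551) = 288.1·0.75943 = 218.791.
B = 255 by definition for t > 66.
Rounded: (203, 219, 255).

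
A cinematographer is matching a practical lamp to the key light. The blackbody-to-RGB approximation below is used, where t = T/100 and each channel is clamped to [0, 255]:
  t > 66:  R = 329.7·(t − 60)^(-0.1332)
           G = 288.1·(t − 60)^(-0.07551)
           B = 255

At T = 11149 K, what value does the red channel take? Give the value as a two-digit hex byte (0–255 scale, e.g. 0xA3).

0xC3

t = 11149/100 = 111.49; the t > 66 branch applies.
R = 329.7·(111.49 − 60)^(-0.1332) = 329.7·51.49^(-0.1332) = 329.7·0.59156 = 195.037.
Rounded: 195; in hex, 0xC3.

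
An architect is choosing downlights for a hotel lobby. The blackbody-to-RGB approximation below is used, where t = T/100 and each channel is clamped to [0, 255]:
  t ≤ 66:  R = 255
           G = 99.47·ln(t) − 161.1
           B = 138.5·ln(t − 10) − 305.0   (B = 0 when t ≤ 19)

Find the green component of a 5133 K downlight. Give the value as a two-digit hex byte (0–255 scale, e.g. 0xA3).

0xE7

t = 5133/100 = 51.33; the t ≤ 66 branch applies.
G = 99.47·ln 51.33 − 161.1 = 99.47·3.9383 − 161.1 = 230.640.
Rounded: 231; in hex, 0xE7.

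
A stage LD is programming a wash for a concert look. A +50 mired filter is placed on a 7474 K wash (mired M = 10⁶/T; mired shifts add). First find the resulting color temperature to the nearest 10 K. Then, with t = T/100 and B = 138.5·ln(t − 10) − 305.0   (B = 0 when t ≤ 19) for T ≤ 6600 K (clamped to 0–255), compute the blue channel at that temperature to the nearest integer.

M_in = 10⁶/7474 = 133.80; M_out = 133.80 + (+50) = 183.80.
T_out = 10⁶/183.80 = 5440.8 K → 5440 K; t = 54.4.
B = 138.5·ln(54.4 − 10) − 305.0 = 138.5·ln 44.4 − 305.0 = 138.5·3.7932 − 305.0 = 220.364.
Rounded: 220.

220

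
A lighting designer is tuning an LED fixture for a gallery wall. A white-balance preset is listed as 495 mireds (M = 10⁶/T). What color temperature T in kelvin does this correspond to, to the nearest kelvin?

T = 10⁶ / 495 = 2020.20 K → 2020 K.

2020 K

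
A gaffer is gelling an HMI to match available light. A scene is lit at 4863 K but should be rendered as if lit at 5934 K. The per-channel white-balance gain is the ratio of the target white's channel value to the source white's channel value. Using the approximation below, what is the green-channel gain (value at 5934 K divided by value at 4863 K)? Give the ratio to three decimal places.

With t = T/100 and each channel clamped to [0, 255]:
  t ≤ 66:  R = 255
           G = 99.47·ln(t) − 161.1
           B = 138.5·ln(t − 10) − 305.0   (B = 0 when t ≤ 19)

At 4863 K (t = 48.63):
  G = 99.47·ln 48.63 − 161.1 = 99.47·3.8842 − 161.1 = 225.265.
At 5934 K (t = 59.34):
  G = 99.47·ln 59.34 − 161.1 = 99.47·4.0833 − 161.1 = 245.064.
Gain = 245.064 / 225.265 = 1.0879 → 1.088.

1.088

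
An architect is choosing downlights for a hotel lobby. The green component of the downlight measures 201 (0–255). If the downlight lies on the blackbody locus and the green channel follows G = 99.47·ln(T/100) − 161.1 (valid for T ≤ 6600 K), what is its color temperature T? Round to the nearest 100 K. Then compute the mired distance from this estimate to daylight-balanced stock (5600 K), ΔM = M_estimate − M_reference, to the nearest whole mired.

ln t = (201 + 161.1) / 99.47 = 3.6403.
t = e^3.6403 = 38.103.
T = 100·t = 3810 K → 3800 K to the nearest 100 K.
M_estimate = 10⁶/3800 = 263.16; M_reference = 10⁶/5600 = 178.57.
ΔM = 263.16 − 178.57 = 84.59 → +85 mireds.

+85 mireds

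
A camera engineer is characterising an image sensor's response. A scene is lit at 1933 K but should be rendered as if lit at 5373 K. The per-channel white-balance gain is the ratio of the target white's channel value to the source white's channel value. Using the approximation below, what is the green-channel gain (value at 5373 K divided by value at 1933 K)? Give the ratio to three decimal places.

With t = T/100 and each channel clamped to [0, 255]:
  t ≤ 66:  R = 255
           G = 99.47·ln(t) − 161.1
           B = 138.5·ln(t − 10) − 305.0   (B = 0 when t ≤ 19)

1.762

At 1933 K (t = 19.33):
  G = 99.47·ln 19.33 − 161.1 = 99.47·2.9617 − 161.1 = 133.496.
At 5373 K (t = 53.73):
  G = 99.47·ln 53.73 − 161.1 = 99.47·3.9840 − 161.1 = 235.186.
Gain = 235.186 / 133.496 = 1.7617 → 1.762.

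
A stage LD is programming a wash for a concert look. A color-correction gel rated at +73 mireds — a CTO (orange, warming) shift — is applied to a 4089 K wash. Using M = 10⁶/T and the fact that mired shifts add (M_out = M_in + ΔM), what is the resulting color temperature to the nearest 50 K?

M_in = 10⁶/4089 = 244.56 mireds.
M_out = 244.56 + (+73) = 317.56 mireds.
T_out = 10⁶/317.56 = 3149.0 K → 3150 K.

3150 K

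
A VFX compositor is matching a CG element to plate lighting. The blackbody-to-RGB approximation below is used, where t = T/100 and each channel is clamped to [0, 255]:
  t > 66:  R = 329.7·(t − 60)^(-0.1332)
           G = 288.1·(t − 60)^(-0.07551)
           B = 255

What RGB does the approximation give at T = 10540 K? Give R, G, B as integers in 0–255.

R=198, G=216, B=255

t = 10540/100 = 105.4; the t > 66 branch applies.
R = 329.7·(105.4 − 60)^(-0.1332) = 329.7·45.4^(-0.1332) = 329.7·0.60156 = 198.335.
G = 288.1·(105.4 − 60)^(-0.07551) = 288.1·45.4^(-0.07551) = 288.1·0.74968 = 215.983.
B = 255 by definition for t > 66.
Rounded: (198, 216, 255).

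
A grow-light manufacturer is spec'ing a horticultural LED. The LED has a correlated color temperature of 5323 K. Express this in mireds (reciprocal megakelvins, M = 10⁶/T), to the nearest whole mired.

M = 10⁶ / 5323 = 187.864 → 188 mireds.

188 mireds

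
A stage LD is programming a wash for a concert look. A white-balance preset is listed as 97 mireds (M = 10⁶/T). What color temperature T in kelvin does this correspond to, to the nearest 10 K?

10310 K

T = 10⁶ / 97 = 10309.28 K → 10310 K.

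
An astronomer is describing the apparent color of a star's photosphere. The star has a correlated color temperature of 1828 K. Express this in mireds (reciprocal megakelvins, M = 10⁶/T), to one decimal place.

547.0 mireds

M = 10⁶ / 1828 = 547.046 → 547.0 mireds.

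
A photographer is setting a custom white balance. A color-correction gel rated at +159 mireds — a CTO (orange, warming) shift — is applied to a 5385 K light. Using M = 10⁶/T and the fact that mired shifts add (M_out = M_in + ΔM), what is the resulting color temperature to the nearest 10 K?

2900 K

M_in = 10⁶/5385 = 185.70 mireds.
M_out = 185.70 + (+159) = 344.70 mireds.
T_out = 10⁶/344.70 = 2901.1 K → 2900 K.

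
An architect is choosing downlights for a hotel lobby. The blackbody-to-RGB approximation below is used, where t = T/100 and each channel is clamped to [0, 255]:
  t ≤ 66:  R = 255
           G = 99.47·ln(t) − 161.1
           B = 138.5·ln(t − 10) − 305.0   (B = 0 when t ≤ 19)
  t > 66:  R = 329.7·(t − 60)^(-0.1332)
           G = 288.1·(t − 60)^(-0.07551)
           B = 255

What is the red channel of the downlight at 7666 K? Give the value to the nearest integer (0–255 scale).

227

t = 7666/100 = 76.66; the t > 66 branch applies.
R = 329.7·(76.66 − 60)^(-0.1332) = 329.7·16.66^(-0.1332) = 329.7·0.68750 = 226.669.
Rounded: 227.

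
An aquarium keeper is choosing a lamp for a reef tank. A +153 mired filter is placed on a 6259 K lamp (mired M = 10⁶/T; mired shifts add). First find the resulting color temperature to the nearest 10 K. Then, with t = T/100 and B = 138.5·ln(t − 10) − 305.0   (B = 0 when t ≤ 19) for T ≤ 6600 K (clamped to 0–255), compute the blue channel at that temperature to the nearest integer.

123

M_in = 10⁶/6259 = 159.77; M_out = 159.77 + (+153) = 312.77.
T_out = 10⁶/312.77 = 3197.2 K → 3200 K; t = 32.
B = 138.5·ln(32 − 10) − 305.0 = 138.5·ln 22 − 305.0 = 138.5·3.0910 − 305.0 = 123.109.
Rounded: 123.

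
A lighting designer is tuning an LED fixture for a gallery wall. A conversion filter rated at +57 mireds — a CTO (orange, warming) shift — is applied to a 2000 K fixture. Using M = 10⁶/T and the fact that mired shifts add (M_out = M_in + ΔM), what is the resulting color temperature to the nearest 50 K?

M_in = 10⁶/2000 = 500.00 mireds.
M_out = 500.00 + (+57) = 557.00 mireds.
T_out = 10⁶/557.00 = 1795.3 K → 1800 K.

1800 K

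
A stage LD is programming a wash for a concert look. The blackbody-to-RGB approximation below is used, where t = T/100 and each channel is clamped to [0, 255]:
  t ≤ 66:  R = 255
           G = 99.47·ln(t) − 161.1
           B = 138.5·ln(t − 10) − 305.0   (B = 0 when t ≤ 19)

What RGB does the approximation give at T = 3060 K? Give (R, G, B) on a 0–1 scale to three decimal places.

t = 3060/100 = 30.6; the t ≤ 66 branch applies.
R = 255 by definition for t ≤ 66.
G = 99.47·ln 30.6 − 161.1 = 99.47·3.4210 − 161.1 = 179.187.
B = 138.5·ln(30.6 − 10) − 305.0 = 138.5·ln 20.6 − 305.0 = 138.5·3.0253 − 305.0 = 114.003.
Dividing each by 255: (1.0000, 0.7027, 0.4471) → (1.000, 0.703, 0.447).

(1.000, 0.703, 0.447)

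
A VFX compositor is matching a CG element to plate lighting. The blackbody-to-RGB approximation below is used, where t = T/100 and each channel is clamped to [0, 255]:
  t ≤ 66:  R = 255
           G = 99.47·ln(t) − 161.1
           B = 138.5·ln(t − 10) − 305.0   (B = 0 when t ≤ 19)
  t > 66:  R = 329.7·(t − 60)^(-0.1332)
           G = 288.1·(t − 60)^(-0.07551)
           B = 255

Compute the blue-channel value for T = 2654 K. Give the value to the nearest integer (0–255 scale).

84

t = 2654/100 = 26.54; the t ≤ 66 branch applies.
B = 138.5·ln(26.54 − 10) − 305.0 = 138.5·ln 16.54 − 305.0 = 138.5·2.8058 − 305.0 = 83.601.
Rounded: 84.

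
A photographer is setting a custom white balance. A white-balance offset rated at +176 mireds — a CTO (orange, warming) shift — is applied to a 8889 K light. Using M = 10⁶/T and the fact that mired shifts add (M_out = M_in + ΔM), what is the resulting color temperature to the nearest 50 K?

3450 K

M_in = 10⁶/8889 = 112.50 mireds.
M_out = 112.50 + (+176) = 288.50 mireds.
T_out = 10⁶/288.50 = 3466.2 K → 3450 K.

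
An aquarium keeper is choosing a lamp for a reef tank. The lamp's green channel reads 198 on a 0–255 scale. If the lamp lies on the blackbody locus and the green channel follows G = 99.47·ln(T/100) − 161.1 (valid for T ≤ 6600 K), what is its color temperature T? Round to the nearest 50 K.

ln t = (198 + 161.1) / 99.47 = 3.6101.
t = e^3.6101 = 36.971.
T = 100·t = 3697 K → 3700 K to the nearest 50 K.

3700 K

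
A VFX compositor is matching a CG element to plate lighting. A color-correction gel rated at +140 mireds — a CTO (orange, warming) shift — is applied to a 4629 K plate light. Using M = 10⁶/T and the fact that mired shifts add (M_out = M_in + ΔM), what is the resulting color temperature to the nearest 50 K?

2800 K

M_in = 10⁶/4629 = 216.03 mireds.
M_out = 216.03 + (+140) = 356.03 mireds.
T_out = 10⁶/356.03 = 2808.8 K → 2800 K.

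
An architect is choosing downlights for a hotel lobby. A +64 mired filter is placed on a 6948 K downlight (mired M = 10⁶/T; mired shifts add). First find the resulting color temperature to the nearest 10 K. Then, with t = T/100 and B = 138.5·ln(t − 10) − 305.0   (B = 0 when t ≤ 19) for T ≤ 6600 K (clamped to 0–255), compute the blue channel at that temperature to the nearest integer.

M_in = 10⁶/6948 = 143.93; M_out = 143.93 + (+64) = 207.93.
T_out = 10⁶/207.93 = 4809.4 K → 4810 K; t = 48.1.
B = 138.5·ln(48.1 − 10) − 305.0 = 138.5·ln 38.1 − 305.0 = 138.5·3.6402 − 305.0 = 199.170.
Rounded: 199.

199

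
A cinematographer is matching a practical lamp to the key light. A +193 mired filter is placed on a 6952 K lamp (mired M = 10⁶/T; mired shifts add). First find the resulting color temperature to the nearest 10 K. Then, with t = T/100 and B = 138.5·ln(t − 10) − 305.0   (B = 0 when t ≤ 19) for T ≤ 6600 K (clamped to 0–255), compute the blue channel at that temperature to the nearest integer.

M_in = 10⁶/6952 = 143.84; M_out = 143.84 + (+193) = 336.84.
T_out = 10⁶/336.84 = 2968.7 K → 2970 K; t = 29.7.
B = 138.5·ln(29.7 − 10) − 305.0 = 138.5·ln 19.7 − 305.0 = 138.5·2.9806 − 305.0 = 107.816.
Rounded: 108.

108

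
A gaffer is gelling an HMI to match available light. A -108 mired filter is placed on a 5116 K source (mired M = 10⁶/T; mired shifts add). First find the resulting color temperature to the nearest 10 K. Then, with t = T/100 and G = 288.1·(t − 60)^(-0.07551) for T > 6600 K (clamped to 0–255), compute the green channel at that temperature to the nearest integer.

213

M_in = 10⁶/5116 = 195.47; M_out = 195.47 + (-108) = 87.47.
T_out = 10⁶/87.47 = 11433.1 K → 11430 K; t = 114.3.
G = 288.1·(114.3 − 60)^(-0.07551) = 288.1·54.3^(-0.07551) = 288.1·0.73961 = 213.083.
Rounded: 213.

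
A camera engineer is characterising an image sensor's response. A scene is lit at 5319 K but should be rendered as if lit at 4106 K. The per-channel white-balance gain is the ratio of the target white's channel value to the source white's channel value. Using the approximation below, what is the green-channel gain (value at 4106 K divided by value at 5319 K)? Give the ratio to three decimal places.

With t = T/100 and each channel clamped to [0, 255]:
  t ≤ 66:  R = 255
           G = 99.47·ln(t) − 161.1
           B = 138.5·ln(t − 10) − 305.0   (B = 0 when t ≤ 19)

At 5319 K (t = 53.19):
  G = 99.47·ln 53.19 − 161.1 = 99.47·3.9739 − 161.1 = 234.181.
At 4106 K (t = 41.06):
  G = 99.47·ln 41.06 − 161.1 = 99.47·3.7150 − 161.1 = 208.434.
Gain = 208.434 / 234.181 = 0.8901 → 0.890.

0.890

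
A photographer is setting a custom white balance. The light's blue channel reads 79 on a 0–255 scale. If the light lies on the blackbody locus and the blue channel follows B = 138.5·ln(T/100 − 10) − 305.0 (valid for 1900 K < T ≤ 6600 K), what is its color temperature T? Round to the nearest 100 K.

2600 K

ln(t − 10) = (79 + 305.0) / 138.5 = 2.7726.
t − 10 = e^2.7726 = 16.000, so t = 26.000.
T = 100·t = 2600 K → 2600 K to the nearest 100 K.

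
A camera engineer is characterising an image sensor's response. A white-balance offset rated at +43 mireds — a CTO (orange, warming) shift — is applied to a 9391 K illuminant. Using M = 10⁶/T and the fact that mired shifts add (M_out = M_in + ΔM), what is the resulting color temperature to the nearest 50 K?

6700 K

M_in = 10⁶/9391 = 106.48 mireds.
M_out = 106.48 + (+43) = 149.48 mireds.
T_out = 10⁶/149.48 = 6689.6 K → 6700 K.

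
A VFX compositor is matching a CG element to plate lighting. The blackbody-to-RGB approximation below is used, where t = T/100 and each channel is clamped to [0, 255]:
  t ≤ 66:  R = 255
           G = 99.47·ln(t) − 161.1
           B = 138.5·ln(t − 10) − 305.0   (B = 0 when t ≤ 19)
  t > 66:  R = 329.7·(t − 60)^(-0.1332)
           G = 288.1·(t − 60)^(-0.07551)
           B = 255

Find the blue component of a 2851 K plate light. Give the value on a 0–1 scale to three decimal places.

0.389

t = 2851/100 = 28.51; the t ≤ 66 branch applies.
B = 138.5·ln(28.51 − 10) − 305.0 = 138.5·ln 18.51 − 305.0 = 138.5·2.9183 − 305.0 = 99.186.
On a 0–1 scale: 99.186/255 = 0.3890 → 0.389.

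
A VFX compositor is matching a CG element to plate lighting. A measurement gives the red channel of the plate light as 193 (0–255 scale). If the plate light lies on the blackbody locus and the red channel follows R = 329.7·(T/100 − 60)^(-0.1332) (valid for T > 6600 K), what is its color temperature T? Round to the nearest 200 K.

11600 K

(t − 60)^(-0.1332) = 193/329.7 = 0.58538.
t − 60 = 0.58538^(1/-0.1332) = 0.58538^(-7.508) = 55.713, so t = 115.713.
T = 100·t = 11571 K → 11600 K to the nearest 200 K.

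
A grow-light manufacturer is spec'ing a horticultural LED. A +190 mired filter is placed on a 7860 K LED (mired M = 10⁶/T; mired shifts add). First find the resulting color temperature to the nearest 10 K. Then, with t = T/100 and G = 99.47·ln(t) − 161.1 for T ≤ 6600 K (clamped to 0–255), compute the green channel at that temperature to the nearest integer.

182

M_in = 10⁶/7860 = 127.23; M_out = 127.23 + (+190) = 317.23.
T_out = 10⁶/317.23 = 3152.3 K → 3150 K; t = 31.5.
G = 99.47·ln 31.5 − 161.1 = 99.47·3.4500 − 161.1 = 182.070.
Rounded: 182.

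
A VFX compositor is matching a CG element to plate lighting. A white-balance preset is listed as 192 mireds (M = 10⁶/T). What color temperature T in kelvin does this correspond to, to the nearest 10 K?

T = 10⁶ / 192 = 5208.33 K → 5210 K.

5210 K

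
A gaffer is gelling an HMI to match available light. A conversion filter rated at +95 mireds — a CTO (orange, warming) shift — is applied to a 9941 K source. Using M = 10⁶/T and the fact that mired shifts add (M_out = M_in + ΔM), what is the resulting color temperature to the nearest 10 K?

M_in = 10⁶/9941 = 100.59 mireds.
M_out = 100.59 + (+95) = 195.59 mireds.
T_out = 10⁶/195.59 = 5112.6 K → 5110 K.

5110 K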